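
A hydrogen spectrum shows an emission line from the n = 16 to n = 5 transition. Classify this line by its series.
Pfund series

The spectral series in hydrogen are named based on the final (lower) energy level:
- Lyman series: n_final = 1 (ultraviolet)
- Balmer series: n_final = 2 (visible/near-UV)
- Paschen series: n_final = 3 (infrared)
- Brackett series: n_final = 4 (infrared)
- Pfund series: n_final = 5 (far infrared)

Since this transition ends at n = 5, it belongs to the Pfund series.

For reference, this 16 → 5 line has photon energy
ΔE = 13.6057 eV × (1/5² - 1/16²) = 0.49108073438 eV,
corresponding to wavelength λ = hc/ΔE = 1239.84 eV·nm / 0.49108073438 eV = 2524.71725 nm in the far infrared region.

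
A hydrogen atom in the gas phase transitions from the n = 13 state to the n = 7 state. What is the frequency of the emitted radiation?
4.77e+13 Hz

First, find the transition energy:
E_13 = -13.6057 / 13² = -0.080507 eV
E_7 = -13.6057 / 7² = -0.277667 eV
|ΔE| = |E_7 - E_13| = 0.197160 eV

Convert to Joules: E = 0.197160 eV × (1.602177 × 10⁻¹⁹ J/eV) = 3.1589e-20 J

Using E = hf:
f = E/h = 3.1589e-20 J / (6.62607 × 10⁻³⁴ J·s)
f = 4.77e+13 Hz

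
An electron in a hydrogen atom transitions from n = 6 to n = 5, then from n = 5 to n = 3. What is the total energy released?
1.1338 eV

The energy levels of hydrogen are E_n = -13.6057 / n² eV.

First transition (6 → 5):
ΔE₁ = |E_5 - E_6|
ΔE₁ = |-0.5442280000 - (-0.3779361111)| = 0.1662919 eV

Second transition (5 → 3):
ΔE₂ = |E_3 - E_5|
ΔE₂ = |-1.5117444444 - (-0.5442280000)| = 0.9675164 eV

Total energy released:
E_total = ΔE₁ + ΔE₂ = 0.1662919 + 0.9675164 = 1.1338 eV

Note: This equals the direct transition 6 → 3: 1.1338 eV ✓
Energy is conserved regardless of the path taken.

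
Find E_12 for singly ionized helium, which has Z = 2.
-0.3779 eV

For hydrogen-like ions, the energy levels scale with Z²:
E_n = -13.6057 Z² / n² eV

For He⁺ (Z = 2) at n = 12:
E_12 = -13.6057 × 2² / 12²
E_12 = -13.6057 × 4 / 144
E_12 = -54.4228 / 144
E_12 = -0.3779 eV

The energy is 4 times more negative than hydrogen at the same n due to the stronger nuclear charge.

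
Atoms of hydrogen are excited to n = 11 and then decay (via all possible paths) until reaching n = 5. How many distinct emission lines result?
21

The electron can occupy levels n = 5, 6, ..., 11 during de-excitation — that is m = 11 - 5 + 1 = 7 distinct levels.

The number of distinct spectral lines equals the number of ways to choose 2 of these m levels (each pair gives one possible emission transition):

Number of lines = m(m-1)/2 = 7×6/2 = 21

These correspond to all possible transitions between the 7 levels:
11 → 10, 11 → 9, 11 → 8, 11 → 7, 11 → 6, 11 → 5, 10 → 9, 10 → 8...

Each transition produces a photon with a unique energy (and thus wavelength). This count does not depend on Z.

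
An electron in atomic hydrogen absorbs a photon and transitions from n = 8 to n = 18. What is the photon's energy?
0.17060 eV

The energy levels of a hydrogen-like atom are E_n = -13.6057 eV / n².

Energy at n = 8: E_8 = -13.6057 / 8² = -0.21258906 eV
Energy at n = 18: E_18 = -13.6057 / 18² = -0.04199290 eV

The excitation energy is the difference:
ΔE = E_18 - E_8
ΔE = -0.04199290 - (-0.21258906)
ΔE = 0.17060 eV

Since this is positive, energy must be absorbed (photon absorption).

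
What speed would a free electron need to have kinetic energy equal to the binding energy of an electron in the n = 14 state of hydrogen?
1.56264e+05 m/s (or 0.05212% of c)

The binding energy at n = 14 for hydrogen is:
E_14 = -13.6057/14² = -0.0694168367 eV
|E_14| = 0.0694168367 eV

Convert to Joules:
KE = 0.0694168367 eV × (1.602177 × 10⁻¹⁹ J/eV) = 1.1121806e-20 J

Using KE = ½mv²:
v = √(2·KE/m_e)
v = √(2 × 1.1121806e-20 J / 9.10938 × 10⁻³¹ kg)
v = 1.56264e+05 m/s

This is approximately 0.05212% the speed of light.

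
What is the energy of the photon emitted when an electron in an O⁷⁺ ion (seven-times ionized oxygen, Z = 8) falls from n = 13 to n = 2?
212.54 eV

The energy levels are E_n = -13.6057 Z² eV / n².

Energy at n = 13: E_13 = -13.6057 × 8² / 13² = -5.15245 eV
Energy at n = 2: E_2 = -13.6057 × 8² / 2² = -217.69120 eV

For emission (electron falling to lower state), the photon energy is:
E_photon = E_13 - E_2 = |-5.15245 - (-217.69120)|
E_photon = 212.54 eV

This energy is carried away by the emitted photon.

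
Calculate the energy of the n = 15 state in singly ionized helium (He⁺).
-0.241879 eV

For hydrogen-like ions, the energy levels scale with Z²:
E_n = -13.6057 Z² / n² eV

For He⁺ (Z = 2) at n = 15:
E_15 = -13.6057 × 2² / 15²
E_15 = -13.6057 × 4 / 225
E_15 = -54.4228 / 225
E_15 = -0.241879 eV

The energy is 4 times more negative than hydrogen at the same n due to the stronger nuclear charge.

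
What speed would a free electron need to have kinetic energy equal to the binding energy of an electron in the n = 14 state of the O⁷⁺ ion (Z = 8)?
1.25e+06 m/s (or 0.417% of c)

The binding energy at n = 14 for O⁷⁺ is:
E_14 = -13.6057 × 8²/14² = -4.44268 eV
|E_14| = 4.44268 eV

Convert to Joules:
KE = 4.44268 eV × (1.602177 × 10⁻¹⁹ J/eV) = 7.1180e-19 J

Using KE = ½mv²:
v = √(2·KE/m_e)
v = √(2 × 7.1180e-19 J / 9.10938 × 10⁻³¹ kg)
v = 1.25e+06 m/s

This is approximately 0.417% the speed of light.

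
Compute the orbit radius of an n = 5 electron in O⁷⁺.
0.1654 nm (or 1.6537 Å)

The Bohr radius formula is:
r_n = n² a₀ / Z

where a₀ = 0.0529177 nm is the Bohr radius.

For O⁷⁺ (Z = 8) at n = 5:
r_5 = 5² × 0.0529177 nm / 8
r_5 = 25 × 0.0529177 nm / 8
r_5 = 1.32294 nm / 8
r_5 = 0.1654 nm

The electron orbits at approximately 0.1654 nm from the nucleus.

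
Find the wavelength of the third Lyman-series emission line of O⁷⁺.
1.52 nm

The lines of a series are numbered from the longest wavelength (smallest ΔE) outward; the third line is the transition from n = n_f + 3 to n_f.
The Lyman series has all transitions ending at n_f = 1.

For O⁷⁺ (Z = 8), the third line (γ-line) is the jump from n = 4 to n = 1:
E_4 = -13.6057 × 8² / 4² = -54.4228 eV
E_1 = -13.6057 × 8² / 1² = -870.7648 eV
ΔE = E_4 - E_1 = 816.3420 eV

λ = hc/E = 1239.84 eV·nm / 816.3420 eV
λ = 1.52 nm

This is the γ-line of the Lyman series in O⁷⁺.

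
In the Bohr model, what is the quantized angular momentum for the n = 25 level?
2.6364e-33 J·s (or 25ℏ)

In the Bohr model, angular momentum is quantized:
L = nℏ

where ℏ = h/(2π) = 1.054572e-34 J·s

For n = 25:
L = 25 × 1.054572e-34 J·s
L = 2.6364e-33 J·s

This can also be written as L = 25ℏ.
The angular momentum is an integer multiple of the reduced Planck constant.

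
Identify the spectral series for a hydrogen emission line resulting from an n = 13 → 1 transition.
Lyman series

The spectral series in hydrogen are named based on the final (lower) energy level:
- Lyman series: n_final = 1 (ultraviolet)
- Balmer series: n_final = 2 (visible/near-UV)
- Paschen series: n_final = 3 (infrared)
- Brackett series: n_final = 4 (infrared)
- Pfund series: n_final = 5 (far infrared)

Since this transition ends at n = 1, it belongs to the Lyman series.

For reference, this 13 → 1 line has photon energy
ΔE = 13.6057 eV × (1/1² - 1/13²) = 13.52519290 eV,
corresponding to wavelength λ = hc/ΔE = 1239.84 eV·nm / 13.52519290 eV = 91.668933 nm in the ultraviolet region.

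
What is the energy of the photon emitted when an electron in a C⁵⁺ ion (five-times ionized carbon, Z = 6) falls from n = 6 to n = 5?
5.987 eV

The energy levels are E_n = -13.6057 Z² eV / n².

Energy at n = 6: E_6 = -13.6057 × 6² / 6² = -13.605700 eV
Energy at n = 5: E_5 = -13.6057 × 6² / 5² = -19.592208 eV

For emission (electron falling to lower state), the photon energy is:
E_photon = E_6 - E_5 = |-13.605700 - (-19.592208)|
E_photon = 5.987 eV

This energy is carried away by the emitted photon.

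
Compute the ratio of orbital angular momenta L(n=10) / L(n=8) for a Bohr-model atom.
1.25

In the Bohr model, L_n = nℏ, so the ratio is purely the ratio of quantum numbers:

L_10/L_8 = 10ℏ / 8ℏ = 10/8 = 1.25

The angular momentum scales linearly with n.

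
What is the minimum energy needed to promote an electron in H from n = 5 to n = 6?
0.16629 eV

The energy levels of a hydrogen-like atom are E_n = -13.6057 eV / n².

Energy at n = 5: E_5 = -13.6057 / 5² = -0.54422800 eV
Energy at n = 6: E_6 = -13.6057 / 6² = -0.37793611 eV

The excitation energy is the difference:
ΔE = E_6 - E_5
ΔE = -0.37793611 - (-0.54422800)
ΔE = 0.16629 eV

Since this is positive, energy must be absorbed (photon absorption).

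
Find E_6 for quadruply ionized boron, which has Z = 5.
-9.44840 eV

For hydrogen-like ions, the energy levels scale with Z²:
E_n = -13.6057 Z² / n² eV

For B⁴⁺ (Z = 5) at n = 6:
E_6 = -13.6057 × 5² / 6²
E_6 = -13.6057 × 25 / 36
E_6 = -340.1425 / 36
E_6 = -9.44840 eV

The energy is 25 times more negative than hydrogen at the same n due to the stronger nuclear charge.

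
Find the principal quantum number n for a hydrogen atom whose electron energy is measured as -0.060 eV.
n = 15

The exact energy levels follow E_n = -13.6057 eV / n².

The measured value (-0.060 eV) is reported to only 2 significant figures, so we must test candidate n values and see which one matches to that precision.

Candidate energies:
  n = 13:  E = -13.6057/13² = -0.08051 eV
  n = 14:  E = -13.6057/14² = -0.06942 eV
  n = 15:  E = -13.6057/15² = -0.06047 eV  ← matches
  n = 16:  E = -13.6057/16² = -0.05315 eV
  n = 17:  E = -13.6057/17² = -0.04708 eV

Checking against the measurement of -0.060 eV (2 sig figs), only n = 15 agrees:
E_15 = -0.06047 eV, which rounds to -0.060 eV ✓

Therefore n = 15.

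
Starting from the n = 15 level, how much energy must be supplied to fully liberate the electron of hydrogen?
0.060470 eV

The ionization energy is the energy needed to remove the electron completely (n → ∞).

For hydrogen, E_n = -13.6057 eV / n².

At n = 15: E_15 = -13.6057 / 15² = -0.060469778 eV
At n = ∞: E_∞ = 0 eV

Ionization energy = E_∞ - E_15 = 0 - (-0.060469778) = 0.060469778 eV
Ionization energy ≈ 0.060470 eV

This is also called the binding energy of the electron in state n = 15.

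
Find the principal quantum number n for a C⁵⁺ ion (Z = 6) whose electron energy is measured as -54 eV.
n = 3

The exact energy levels follow E_n = -13.6057 Z² / n² eV with Z = 6.

The measured value (-54 eV) is reported to only 2 significant figures, so we must test candidate n values and see which one matches to that precision.

Candidate energies:
  n = 1:  E = -13.6057 × 6² / 1² = -489.80520 eV
  n = 2:  E = -13.6057 × 6² / 2² = -122.45130 eV
  n = 3:  E = -13.6057 × 6² / 3² = -54.42280 eV  ← matches
  n = 4:  E = -13.6057 × 6² / 4² = -30.61283 eV
  n = 5:  E = -13.6057 × 6² / 5² = -19.59221 eV

Checking against the measurement of -54 eV (2 sig figs), only n = 3 agrees:
E_3 = -54.42280 eV, which rounds to -54 eV ✓

Therefore n = 3.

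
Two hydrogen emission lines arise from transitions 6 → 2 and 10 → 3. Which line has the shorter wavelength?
6 → 2

Calculate the energy for each transition:

Transition 6 → 2:
ΔE₁ = |E_2 - E_6| = |-13.6057/2² - (-13.6057/6²)|
ΔE₁ = |-3.401425000 - (-0.377936111)| = 3.023489 eV

Transition 10 → 3:
ΔE₂ = |E_3 - E_10| = |-13.6057/3² - (-13.6057/10²)|
ΔE₂ = |-1.511744444 - (-0.136057000)| = 1.375687 eV

Since 3.023489 eV > 1.375687 eV, the transition 6 → 2 emits the more energetic photon.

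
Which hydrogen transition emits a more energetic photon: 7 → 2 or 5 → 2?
7 → 2

Calculate the energy for each transition:

Transition 7 → 2:
ΔE₁ = |E_2 - E_7| = |-13.6057/2² - (-13.6057/7²)|
ΔE₁ = |-3.401425000 - (-0.277667347)| = 3.123758 eV

Transition 5 → 2:
ΔE₂ = |E_2 - E_5| = |-13.6057/2² - (-13.6057/5²)|
ΔE₂ = |-3.401425000 - (-0.544228000)| = 2.857197 eV

Since 3.123758 eV > 2.857197 eV, the transition 7 → 2 emits the more energetic photon.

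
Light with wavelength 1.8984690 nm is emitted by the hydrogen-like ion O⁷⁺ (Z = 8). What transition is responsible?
n = 2 → n = 1

First, find the photon energy from the wavelength (hc = 1239.84 eV·nm):
E = hc/λ = 1239.84 eV·nm / 1.8984690 nm = 653.07361 eV

The energy levels of O⁷⁺ satisfy E_n = -13.6057 × 8² / n² eV, so an emission n_i → n_f releases
ΔE = 13.6057 × 8² × (1/n_f² − 1/n_i²) eV.

Setting ΔE equal to the photon energy:
1/n_f² − 1/n_i² = 653.07361 / (13.6057 × 8²) = 0.75000001

Since 1/n_i² must be positive, we need 1/n_f² > 0.75000001, i.e. n_f ≤ 1. For each allowed n_f, solve n_i = (1/n_f² − 0.75000001)^(−1/2) and check whether it is a whole number:
  n_f = 1: 1/n_i² = 1.00000000 − 0.75000001 = 0.24999999 → n_i = 2.000  → integer, n_i = 2 ✓

Only n_f = 1 gives an integer upper level, n_i = 2.

The transition is from n = 2 to n = 1 (emission).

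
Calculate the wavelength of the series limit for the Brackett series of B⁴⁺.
58.321 nm

The series limit corresponds to the transition from n = ∞ to n = 4.
This is the highest energy (shortest wavelength) transition in the Brackett series.

E_∞ = 0 eV
E_4 = -13.6057 × 5² / 4² = -21.25891 eV

Energy at series limit:
ΔE = E_∞ - E_4 = 0 - (-21.25891) = 21.25891 eV
λ = hc/E = 1239.84 eV·nm / 21.25891 eV = 58.321 nm

This energy equals the ionization energy from the n = 4 state of B⁴⁺.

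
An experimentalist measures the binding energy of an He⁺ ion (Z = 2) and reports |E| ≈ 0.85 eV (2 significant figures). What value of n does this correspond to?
n = 8

The exact energy levels follow E_n = -13.6057 Z² / n² eV with Z = 2.

The measured value (-0.85 eV) is reported to only 2 significant figures, so we must test candidate n values and see which one matches to that precision.

Candidate energies:
  n = 6:  E = -13.6057 × 2² / 6² = -1.511744 eV
  n = 7:  E = -13.6057 × 2² / 7² = -1.110669 eV
  n = 8:  E = -13.6057 × 2² / 8² = -0.850356 eV  ← matches
  n = 9:  E = -13.6057 × 2² / 9² = -0.671886 eV
  n = 10:  E = -13.6057 × 2² / 10² = -0.544228 eV

Checking against the measurement of -0.85 eV (2 sig figs), only n = 8 agrees:
E_8 = -0.850356 eV, which rounds to -0.85 eV ✓

Therefore n = 8.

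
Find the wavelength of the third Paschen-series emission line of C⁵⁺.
30.3755 nm

The lines of a series are numbered from the longest wavelength (smallest ΔE) outward; the third line is the transition from n = n_f + 3 to n_f.
The Paschen series has all transitions ending at n_f = 3.

For C⁵⁺ (Z = 6), the third line (γ-line) is the jump from n = 6 to n = 3:
E_6 = -13.6057 × 6² / 6² = -13.605700 eV
E_3 = -13.6057 × 6² / 3² = -54.422800 eV
ΔE = E_6 - E_3 = 40.817100 eV

λ = hc/E = 1239.84 eV·nm / 40.817100 eV
λ = 30.3755 nm

This is the γ-line of the Paschen series in C⁵⁺.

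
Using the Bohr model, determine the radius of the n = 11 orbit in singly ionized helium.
3.201522 nm (or 32.015221 Å)

The Bohr radius formula is:
r_n = n² a₀ / Z

where a₀ = 0.052917721 nm is the Bohr radius.

For He⁺ (Z = 2) at n = 11:
r_11 = 11² × 0.052917721 nm / 2
r_11 = 121 × 0.052917721 nm / 2
r_11 = 6.4030442 nm / 2
r_11 = 3.201522 nm

The electron orbits at approximately 3.201522 nm from the nucleus.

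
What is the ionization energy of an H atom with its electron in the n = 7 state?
0.2777 eV

The ionization energy is the energy needed to remove the electron completely (n → ∞).

For hydrogen, E_n = -13.6057 eV / n².

At n = 7: E_7 = -13.6057 / 7² = -0.2776673 eV
At n = ∞: E_∞ = 0 eV

Ionization energy = E_∞ - E_7 = 0 - (-0.2776673) = 0.2776673 eV
Ionization energy ≈ 0.2777 eV

This is also called the binding energy of the electron in state n = 7.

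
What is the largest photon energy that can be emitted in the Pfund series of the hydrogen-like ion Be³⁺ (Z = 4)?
8.71 eV

The series limit corresponds to the transition from n = ∞ to n = 5.
This is the highest energy (shortest wavelength) transition in the Pfund series.

E_∞ = 0 eV
E_5 = -13.6057 × 4² / 5² = -8.71 eV

Energy at series limit:
ΔE = E_∞ - E_5 = 0 - (-8.71) = 8.71 eV

This energy equals the ionization energy from the n = 5 state of Be³⁺.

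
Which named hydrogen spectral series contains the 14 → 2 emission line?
Balmer series

The spectral series in hydrogen are named based on the final (lower) energy level:
- Lyman series: n_final = 1 (ultraviolet)
- Balmer series: n_final = 2 (visible/near-UV)
- Paschen series: n_final = 3 (infrared)
- Brackett series: n_final = 4 (infrared)
- Pfund series: n_final = 5 (far infrared)

Since this transition ends at n = 2, it belongs to the Balmer series.

For reference, this 14 → 2 line has photon energy
ΔE = 13.6057 eV × (1/2² - 1/14²) = 3.3320081633 eV,
corresponding to wavelength λ = hc/ΔE = 1239.84 eV·nm / 3.3320081633 eV = 372.099929 nm in the visible/near-UV region.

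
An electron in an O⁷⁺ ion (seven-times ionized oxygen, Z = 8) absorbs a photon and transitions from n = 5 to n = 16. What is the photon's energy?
31.429 eV

The energy levels of a hydrogen-like atom are E_n = -13.6057 Z² eV / n².

Energy at n = 5: E_5 = -13.6057 × 8² / 5² = -34.830592 eV
Energy at n = 16: E_16 = -13.6057 × 8² / 16² = -3.401425 eV

The excitation energy is the difference:
ΔE = E_16 - E_5
ΔE = -3.401425 - (-34.830592)
ΔE = 31.429 eV

Since this is positive, energy must be absorbed (photon absorption).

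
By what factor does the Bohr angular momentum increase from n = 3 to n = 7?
2.3333

In the Bohr model, L_n = nℏ, so the ratio is purely the ratio of quantum numbers:

L_7/L_3 = 7ℏ / 3ℏ = 7/3 = 2.3333

The angular momentum scales linearly with n.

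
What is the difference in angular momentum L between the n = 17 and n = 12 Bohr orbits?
5.2729e-34 J·s (or 5ℏ)

In the Bohr model, L_n = nℏ where ℏ = 1.054572e-34 J·s.

L_17 = 17ℏ = 1.792772e-33 J·s
L_12 = 12ℏ = 1.265486e-33 J·s

ΔL = L_17 - L_12 = (17 - 12)ℏ = 5ℏ
ΔL = 5 × 1.054572e-34 J·s = 5.2729e-34 J·s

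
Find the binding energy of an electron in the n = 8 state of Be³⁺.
3.401 eV

The ionization energy is the energy needed to remove the electron completely (n → ∞).

For a hydrogen-like ion with Z = 4, E_n = -13.6057 Z² / n² eV.

At n = 8: E_8 = -13.6057 × 4² / 8² = -3.401425 eV
At n = ∞: E_∞ = 0 eV

Ionization energy = E_∞ - E_8 = 0 - (-3.401425) = 3.401425 eV
Ionization energy ≈ 3.401 eV

This is also called the binding energy of the electron in state n = 8.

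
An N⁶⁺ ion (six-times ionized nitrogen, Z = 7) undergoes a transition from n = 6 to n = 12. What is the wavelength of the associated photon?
89.266788 nm

First, find the transition energy using E_n = -13.6057 Z² / n² eV:
E_6 = -13.6057 × 7² / 6² = -18.51886944 eV
E_12 = -13.6057 × 7² / 12² = -4.62971736 eV

Photon energy: |ΔE| = |E_12 - E_6| = 13.88915208 eV

Convert to wavelength using E = hc/λ with hc = 1239.84 eV·nm:
λ = hc/E = 1239.84 eV·nm / 13.88915208 eV
λ = 89.266788 nm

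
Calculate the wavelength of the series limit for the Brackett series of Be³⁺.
91.126513 nm

The series limit corresponds to the transition from n = ∞ to n = 4.
This is the highest energy (shortest wavelength) transition in the Brackett series.

E_∞ = 0 eV
E_4 = -13.6057 × 4² / 4² = -13.60570000 eV

Energy at series limit:
ΔE = E_∞ - E_4 = 0 - (-13.60570000) = 13.60570000 eV
λ = hc/E = 1239.84 eV·nm / 13.60570000 eV = 91.126513 nm

This energy equals the ionization energy from the n = 4 state of Be³⁺.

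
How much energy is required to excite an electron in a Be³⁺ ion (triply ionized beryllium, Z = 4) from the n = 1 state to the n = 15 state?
216.72368 eV

The energy levels of a hydrogen-like atom are E_n = -13.6057 Z² eV / n².

Energy at n = 1: E_1 = -13.6057 × 4² / 1² = -217.69120000 eV
Energy at n = 15: E_15 = -13.6057 × 4² / 15² = -0.96751644 eV

The excitation energy is the difference:
ΔE = E_15 - E_1
ΔE = -0.96751644 - (-217.69120000)
ΔE = 216.72368 eV

Since this is positive, energy must be absorbed (photon absorption).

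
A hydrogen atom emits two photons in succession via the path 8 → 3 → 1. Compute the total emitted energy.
13.39 eV

The energy levels of hydrogen are E_n = -13.6057 / n² eV.

First transition (8 → 3):
ΔE₁ = |E_3 - E_8|
ΔE₁ = |-1.51174444 - (-0.21258906)| = 1.29916 eV

Second transition (3 → 1):
ΔE₂ = |E_1 - E_3|
ΔE₂ = |-13.60570000 - (-1.51174444)| = 12.09396 eV

Total energy released:
E_total = ΔE₁ + ΔE₂ = 1.29916 + 12.09396 = 13.39 eV

Note: This equals the direct transition 8 → 1: 13.39 eV ✓
Energy is conserved regardless of the path taken.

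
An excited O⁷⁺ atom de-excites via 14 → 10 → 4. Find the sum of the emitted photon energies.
49.980122 eV

The energy levels of O⁷⁺ are E_n = -13.6057 × 8² / n² eV.

First transition (14 → 10):
ΔE₁ = |E_10 - E_14|
ΔE₁ = |-8.707648000000 - (-4.442677551020)| = 4.264970449 eV

Second transition (10 → 4):
ΔE₂ = |E_4 - E_10|
ΔE₂ = |-54.422800000000 - (-8.707648000000)| = 45.715152000 eV

Total energy released:
E_total = ΔE₁ + ΔE₂ = 4.264970449 + 45.715152000 = 49.980122 eV

Note: This equals the direct transition 14 → 4: 49.980122 eV ✓
Energy is conserved regardless of the path taken.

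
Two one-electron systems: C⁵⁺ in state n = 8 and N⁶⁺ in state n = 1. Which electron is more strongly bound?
N⁶⁺ at n = 1 (E = -666.68 eV)

Using E_n = -13.6057 Z² / n² eV:

C⁵⁺ (Z = 6) at n = 8:
E = -13.6057 × 6² / 8² = -13.6057 × 36 / 64 = -7.65321 eV

N⁶⁺ (Z = 7) at n = 1:
E = -13.6057 × 7² / 1² = -13.6057 × 49 / 1 = -666.67930 eV

Since -666.67930 eV < -7.65321 eV,
N⁶⁺ at n = 1 is more tightly bound (requires more energy to ionize).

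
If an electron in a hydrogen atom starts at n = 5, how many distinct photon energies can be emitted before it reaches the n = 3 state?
3

The electron can occupy levels n = 3, 4, ..., 5 during de-excitation — that is m = 5 - 3 + 1 = 3 distinct levels.

The number of distinct spectral lines equals the number of ways to choose 2 of these m levels (each pair gives one possible emission transition):

Number of lines = m(m-1)/2 = 3×2/2 = 3

These correspond to all possible transitions between the 3 levels:
5 → 4, 5 → 3, 4 → 3

Each transition produces a photon with a unique energy (and thus wavelength). This count does not depend on Z.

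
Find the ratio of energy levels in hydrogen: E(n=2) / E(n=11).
30.250000

Using E_n = -13.6057 Z² / n² eV with Z = 1:

E_2 = -13.6057 / 2² = -13.6057 / 4 = -3.401425000000 eV
E_11 = -13.6057 / 11² = -13.6057 / 121 = -0.112443801653 eV

The ratio is:
E_2/E_11 = (-3.401425000000) / (-0.112443801653)
E_2/E_11 = (-13.6057/4) / (-13.6057/121)
E_2/E_11 = 121/4
E_2/E_11 = 30.250000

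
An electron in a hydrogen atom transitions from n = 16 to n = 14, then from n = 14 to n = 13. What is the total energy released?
0.027 eV

The energy levels of hydrogen are E_n = -13.6057 / n² eV.

First transition (16 → 14):
ΔE₁ = |E_14 - E_16|
ΔE₁ = |-0.069416837 - (-0.053147266)| = 0.016270 eV

Second transition (14 → 13):
ΔE₂ = |E_13 - E_14|
ΔE₂ = |-0.080507101 - (-0.069416837)| = 0.011090 eV

Total energy released:
E_total = ΔE₁ + ΔE₂ = 0.016270 + 0.011090 = 0.027 eV

Note: This equals the direct transition 16 → 13: 0.027 eV ✓
Energy is conserved regardless of the path taken.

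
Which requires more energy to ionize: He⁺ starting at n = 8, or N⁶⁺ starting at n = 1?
N⁶⁺ at n = 1 (E = -666.679 eV)

Using E_n = -13.6057 Z² / n² eV:

He⁺ (Z = 2) at n = 8:
E = -13.6057 × 2² / 8² = -13.6057 × 4 / 64 = -0.850356 eV

N⁶⁺ (Z = 7) at n = 1:
E = -13.6057 × 7² / 1² = -13.6057 × 49 / 1 = -666.679300 eV

Since -666.679300 eV < -0.850356 eV,
N⁶⁺ at n = 1 is more tightly bound (requires more energy to ionize).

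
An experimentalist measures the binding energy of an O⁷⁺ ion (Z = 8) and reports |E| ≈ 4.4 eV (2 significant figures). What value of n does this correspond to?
n = 14

The exact energy levels follow E_n = -13.6057 Z² / n² eV with Z = 8.

The measured value (-4.4 eV) is reported to only 2 significant figures, so we must test candidate n values and see which one matches to that precision.

Candidate energies:
  n = 12:  E = -13.6057 × 8² / 12² = -6.04698 eV
  n = 13:  E = -13.6057 × 8² / 13² = -5.15245 eV
  n = 14:  E = -13.6057 × 8² / 14² = -4.44268 eV  ← matches
  n = 15:  E = -13.6057 × 8² / 15² = -3.87007 eV
  n = 16:  E = -13.6057 × 8² / 16² = -3.40143 eV

Checking against the measurement of -4.4 eV (2 sig figs), only n = 14 agrees:
E_14 = -4.44268 eV, which rounds to -4.4 eV ✓

Therefore n = 14.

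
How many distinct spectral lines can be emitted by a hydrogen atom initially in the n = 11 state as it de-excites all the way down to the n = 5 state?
21

The electron can occupy levels n = 5, 6, ..., 11 during de-excitation — that is m = 11 - 5 + 1 = 7 distinct levels.

The number of distinct spectral lines equals the number of ways to choose 2 of these m levels (each pair gives one possible emission transition):

Number of lines = m(m-1)/2 = 7×6/2 = 21

These correspond to all possible transitions between the 7 levels:
11 → 10, 11 → 9, 11 → 8, 11 → 7, 11 → 6, 11 → 5, 10 → 9, 10 → 8...

Each transition produces a photon with a unique energy (and thus wavelength). This count does not depend on Z.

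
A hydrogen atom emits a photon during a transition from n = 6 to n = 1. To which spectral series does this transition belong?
Lyman series

The spectral series in hydrogen are named based on the final (lower) energy level:
- Lyman series: n_final = 1 (ultraviolet)
- Balmer series: n_final = 2 (visible/near-UV)
- Paschen series: n_final = 3 (infrared)
- Brackett series: n_final = 4 (infrared)
- Pfund series: n_final = 5 (far infrared)

Since this transition ends at n = 1, it belongs to the Lyman series.

For reference, this 6 → 1 line has photon energy
ΔE = 13.6057 eV × (1/1² - 1/6²) = 13.2277639 eV,
corresponding to wavelength λ = hc/ΔE = 1239.84 eV·nm / 13.2277639 eV = 93.73013 nm in the ultraviolet region.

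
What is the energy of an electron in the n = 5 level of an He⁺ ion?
-2.18 eV

For hydrogen-like ions, the energy levels scale with Z²:
E_n = -13.6057 Z² / n² eV

For He⁺ (Z = 2) at n = 5:
E_5 = -13.6057 × 2² / 5²
E_5 = -13.6057 × 4 / 25
E_5 = -54.4228 / 25
E_5 = -2.18 eV

The energy is 4 times more negative than hydrogen at the same n due to the stronger nuclear charge.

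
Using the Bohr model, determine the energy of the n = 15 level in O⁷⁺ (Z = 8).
-3.87007 eV

For hydrogen-like ions, the energy levels scale with Z²:
E_n = -13.6057 Z² / n² eV

For O⁷⁺ (Z = 8) at n = 15:
E_15 = -13.6057 × 8² / 15²
E_15 = -13.6057 × 64 / 225
E_15 = -870.7648 / 225
E_15 = -3.87007 eV

The energy is 64 times more negative than hydrogen at the same n due to the stronger nuclear charge.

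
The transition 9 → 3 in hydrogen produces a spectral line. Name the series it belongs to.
Paschen series

The spectral series in hydrogen are named based on the final (lower) energy level:
- Lyman series: n_final = 1 (ultraviolet)
- Balmer series: n_final = 2 (visible/near-UV)
- Paschen series: n_final = 3 (infrared)
- Brackett series: n_final = 4 (infrared)
- Pfund series: n_final = 5 (far infrared)

Since this transition ends at n = 3, it belongs to the Paschen series.

For reference, this 9 → 3 line has photon energy
ΔE = 13.6057 eV × (1/3² - 1/9²) = 1.3437728 eV,
corresponding to wavelength λ = hc/ΔE = 1239.84 eV·nm / 1.3437728 eV = 922.656 nm in the infrared region.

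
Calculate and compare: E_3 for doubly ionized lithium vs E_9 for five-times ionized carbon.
Li²⁺ at n = 3 (E = -13.61 eV)

Using E_n = -13.6057 Z² / n² eV:

Li²⁺ (Z = 3) at n = 3:
E = -13.6057 × 3² / 3² = -13.6057 × 9 / 9 = -13.60570 eV

C⁵⁺ (Z = 6) at n = 9:
E = -13.6057 × 6² / 9² = -13.6057 × 36 / 81 = -6.04698 eV

Since -13.60570 eV < -6.04698 eV,
Li²⁺ at n = 3 is more tightly bound (requires more energy to ionize).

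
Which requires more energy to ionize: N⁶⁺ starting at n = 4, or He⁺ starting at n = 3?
N⁶⁺ at n = 4 (E = -41.667456 eV)

Using E_n = -13.6057 Z² / n² eV:

N⁶⁺ (Z = 7) at n = 4:
E = -13.6057 × 7² / 4² = -13.6057 × 49 / 16 = -41.667456250 eV

He⁺ (Z = 2) at n = 3:
E = -13.6057 × 2² / 3² = -13.6057 × 4 / 9 = -6.046977778 eV

Since -41.667456250 eV < -6.046977778 eV,
N⁶⁺ at n = 4 is more tightly bound (requires more energy to ionize).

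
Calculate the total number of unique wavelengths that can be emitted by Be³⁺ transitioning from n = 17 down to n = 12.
15

The electron can occupy levels n = 12, 13, ..., 17 during de-excitation — that is m = 17 - 12 + 1 = 6 distinct levels.

The number of distinct spectral lines equals the number of ways to choose 2 of these m levels (each pair gives one possible emission transition):

Number of lines = m(m-1)/2 = 6×5/2 = 15

These correspond to all possible transitions between the 6 levels:
17 → 16, 17 → 15, 17 → 14, 17 → 13, 17 → 12, 16 → 15, 16 → 14, 16 → 13...

Each transition produces a photon with a unique energy (and thus wavelength). This count does not depend on Z.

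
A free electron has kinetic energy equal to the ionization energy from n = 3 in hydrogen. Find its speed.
7.292e+05 m/s (or 0.243245% of c)

The binding energy at n = 3 for hydrogen is:
E_3 = -13.6057/3² = -1.51174444 eV
|E_3| = 1.51174444 eV

Convert to Joules:
KE = 1.51174444 eV × (1.602177 × 10⁻¹⁹ J/eV) = 2.42208e-19 J

Using KE = ½mv²:
v = √(2·KE/m_e)
v = √(2 × 2.42208e-19 J / 9.10938 × 10⁻³¹ kg)
v = 7.292e+05 m/s

This is approximately 0.243245% the speed of light.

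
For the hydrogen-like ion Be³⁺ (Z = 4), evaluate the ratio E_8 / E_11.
1.890625

Using E_n = -13.6057 Z² / n² eV with Z = 4:

E_8 = -13.6057 × 4² / 8² = -217.6912 / 64 = -3.401425000000 eV
E_11 = -13.6057 × 4² / 11² = -217.6912 / 121 = -1.799100826446 eV

The ratio is:
E_8/E_11 = (-3.401425000000) / (-1.799100826446)
E_8/E_11 = (-217.6912/64) / (-217.6912/121)
E_8/E_11 = 121/64
E_8/E_11 = 1.890625
(Note: the Z² factors cancel in the ratio.)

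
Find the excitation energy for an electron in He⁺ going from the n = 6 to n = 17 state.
1.32 eV

The energy levels of a hydrogen-like atom are E_n = -13.6057 Z² eV / n².

Energy at n = 6: E_6 = -13.6057 × 2² / 6² = -1.51174 eV
Energy at n = 17: E_17 = -13.6057 × 2² / 17² = -0.18831 eV

The excitation energy is the difference:
ΔE = E_17 - E_6
ΔE = -0.18831 - (-1.51174)
ΔE = 1.32 eV

Since this is positive, energy must be absorbed (photon absorption).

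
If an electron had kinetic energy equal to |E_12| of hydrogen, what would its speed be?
1.82308e+05 m/s (or 0.06% of c)

The binding energy at n = 12 for hydrogen is:
E_12 = -13.6057/12² = -0.0944840278 eV
|E_12| = 0.0944840278 eV

Convert to Joules:
KE = 0.0944840278 eV × (1.602177 × 10⁻¹⁹ J/eV) = 1.5138014e-20 J

Using KE = ½mv²:
v = √(2·KE/m_e)
v = √(2 × 1.5138014e-20 J / 9.10938 × 10⁻³¹ kg)
v = 1.82308e+05 m/s

This is approximately 0.06% the speed of light.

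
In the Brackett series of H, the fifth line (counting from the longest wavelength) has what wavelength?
1816.92248 nm

The lines of a series are numbered from the longest wavelength (smallest ΔE) outward; the fifth line is the transition from n = n_f + 5 to n_f.
The Brackett series has all transitions ending at n_f = 4.

For H, the fifth line (ε-line) is the jump from n = 9 to n = 4:
E_9 = -13.6057 / 9² = -0.16797160494 eV
E_4 = -13.6057 / 4² = -0.85035625000 eV
ΔE = E_9 - E_4 = 0.68238464506 eV

λ = hc/E = 1239.84 eV·nm / 0.68238464506 eV
λ = 1816.92248 nm

This is the ε-line of the Brackett series in H.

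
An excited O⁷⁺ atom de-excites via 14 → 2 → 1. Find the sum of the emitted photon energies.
866.3221 eV

The energy levels of O⁷⁺ are E_n = -13.6057 × 8² / n² eV.

First transition (14 → 2):
ΔE₁ = |E_2 - E_14|
ΔE₁ = |-217.6912000000 - (-4.4426775510)| = 213.2485224 eV

Second transition (2 → 1):
ΔE₂ = |E_1 - E_2|
ΔE₂ = |-870.7648000000 - (-217.6912000000)| = 653.0736000 eV

Total energy released:
E_total = ΔE₁ + ΔE₂ = 213.2485224 + 653.0736000 = 866.3221 eV

Note: This equals the direct transition 14 → 1: 866.3221 eV ✓
Energy is conserved regardless of the path taken.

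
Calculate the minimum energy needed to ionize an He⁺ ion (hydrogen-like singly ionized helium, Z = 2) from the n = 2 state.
13.61 eV

The ionization energy is the energy needed to remove the electron completely (n → ∞).

For a hydrogen-like ion with Z = 2, E_n = -13.6057 Z² / n² eV.

At n = 2: E_2 = -13.6057 × 2² / 2² = -13.60570 eV
At n = ∞: E_∞ = 0 eV

Ionization energy = E_∞ - E_2 = 0 - (-13.60570) = 13.60570 eV
Ionization energy ≈ 13.61 eV

This is also called the binding energy of the electron in state n = 2.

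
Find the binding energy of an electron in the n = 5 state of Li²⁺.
4.90 eV

The ionization energy is the energy needed to remove the electron completely (n → ∞).

For a hydrogen-like ion with Z = 3, E_n = -13.6057 Z² / n² eV.

At n = 5: E_5 = -13.6057 × 3² / 5² = -4.89805 eV
At n = ∞: E_∞ = 0 eV

Ionization energy = E_∞ - E_5 = 0 - (-4.89805) = 4.89805 eV
Ionization energy ≈ 4.90 eV

This is also called the binding energy of the electron in state n = 5.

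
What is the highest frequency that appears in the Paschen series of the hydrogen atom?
3.66e+14 Hz

The series limit corresponds to the transition from n = ∞ to n = 3.
This is the highest energy (shortest wavelength) transition in the Paschen series.

E_∞ = 0 eV
E_3 = -13.6057 / 3² = -1.5117444 eV

Energy at series limit:
ΔE = E_∞ - E_3 = 0 - (-1.5117444) = 1.5117444 eV
E = 1.5117444 eV × (1.602177 × 10⁻¹⁹ J/eV) = 2.4221e-19 J
f = E/h = 2.4221e-19 J / (6.62607 × 10⁻³⁴ J·s) = 3.66e+14 Hz

This energy equals the ionization energy from the n = 3 state of hydrogen.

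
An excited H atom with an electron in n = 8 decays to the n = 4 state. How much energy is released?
0.64 eV

The energy levels are E_n = -13.6057 eV / n².

Energy at n = 8: E_8 = -13.6057 / 8² = -0.21259 eV
Energy at n = 4: E_4 = -13.6057 / 4² = -0.85036 eV

For emission (electron falling to lower state), the photon energy is:
E_photon = E_8 - E_4 = |-0.21259 - (-0.85036)|
E_photon = 0.64 eV

This energy is carried away by the emitted photon.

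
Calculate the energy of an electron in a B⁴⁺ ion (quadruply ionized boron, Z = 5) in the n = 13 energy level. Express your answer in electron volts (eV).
-2.0127 eV

The energy levels of a hydrogen-like atom are given by:
E_n = -13.6057 Z² / n² eV  (with Z = 5 for B⁴⁺)

For n = 13:
E_13 = -13.6057 × 5² / 13²
E_13 = -13.6057 × 25 / 169
E_13 = -2.0127 eV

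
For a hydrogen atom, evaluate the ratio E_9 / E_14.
2.41975

Using E_n = -13.6057 Z² / n² eV with Z = 1:

E_9 = -13.6057 / 9² = -13.6057 / 81 = -0.16797160494 eV
E_14 = -13.6057 / 14² = -13.6057 / 196 = -0.06941683673 eV

The ratio is:
E_9/E_14 = (-0.16797160494) / (-0.06941683673)
E_9/E_14 = (-13.6057/81) / (-13.6057/196)
E_9/E_14 = 196/81
E_9/E_14 = 2.41975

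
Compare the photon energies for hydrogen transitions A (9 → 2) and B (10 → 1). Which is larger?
10 → 1

Calculate the energy for each transition:

Transition 9 → 2:
ΔE₁ = |E_2 - E_9| = |-13.6057/2² - (-13.6057/9²)|
ΔE₁ = |-3.4014250000 - (-0.1679716049)| = 3.2334534 eV

Transition 10 → 1:
ΔE₂ = |E_1 - E_10| = |-13.6057/1² - (-13.6057/10²)|
ΔE₂ = |-13.6057000000 - (-0.1360570000)| = 13.4696430 eV

Since 13.4696430 eV > 3.2334534 eV, the transition 10 → 1 emits the more energetic photon.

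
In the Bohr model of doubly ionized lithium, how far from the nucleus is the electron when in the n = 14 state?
3.4573 nm (or 34.5729 Å)

The Bohr radius formula is:
r_n = n² a₀ / Z

where a₀ = 0.0529177 nm is the Bohr radius.

For Li²⁺ (Z = 3) at n = 14:
r_14 = 14² × 0.0529177 nm / 3
r_14 = 196 × 0.0529177 nm / 3
r_14 = 10.37187 nm / 3
r_14 = 3.4573 nm

The electron orbits at approximately 3.4573 nm from the nucleus.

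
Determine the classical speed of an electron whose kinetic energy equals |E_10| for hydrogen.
2.1877e+05 m/s (or 0.07297% of c)

The binding energy at n = 10 for hydrogen is:
E_10 = -13.6057/10² = -0.13605700 eV
|E_10| = 0.13605700 eV

Convert to Joules:
KE = 0.13605700 eV × (1.602177 × 10⁻¹⁹ J/eV) = 2.179874e-20 J

Using KE = ½mv²:
v = √(2·KE/m_e)
v = √(2 × 2.179874e-20 J / 9.10938 × 10⁻³¹ kg)
v = 2.1877e+05 m/s

This is approximately 0.07297% the speed of light.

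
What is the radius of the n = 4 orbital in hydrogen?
0.84668 nm (or 8.46684 Å)

The Bohr radius formula is:
r_n = n² a₀ / Z

where a₀ = 0.05291772 nm is the Bohr radius.

For H (Z = 1) at n = 4:
r_4 = 4² × 0.05291772 nm / 1
r_4 = 16 × 0.05291772 nm / 1
r_4 = 0.846684 nm / 1
r_4 = 0.84668 nm

The electron orbits at approximately 0.84668 nm from the nucleus.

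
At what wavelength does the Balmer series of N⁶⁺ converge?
7.4389 nm

The series limit corresponds to the transition from n = ∞ to n = 2.
This is the highest energy (shortest wavelength) transition in the Balmer series.

E_∞ = 0 eV
E_2 = -13.6057 × 7² / 2² = -166.669825 eV

Energy at series limit:
ΔE = E_∞ - E_2 = 0 - (-166.669825) = 166.669825 eV
λ = hc/E = 1239.84 eV·nm / 166.669825 eV = 7.4389 nm

This energy equals the ionization energy from the n = 2 state of N⁶⁺.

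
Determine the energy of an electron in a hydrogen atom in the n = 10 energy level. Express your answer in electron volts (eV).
-0.136 eV

The energy levels of a hydrogen-like atom are given by:
E_n = -13.6057 eV / n²

For n = 10:
E_10 = -13.6057 eV / 10²
E_10 = -13.6057 eV / 100
E_10 = -0.136 eV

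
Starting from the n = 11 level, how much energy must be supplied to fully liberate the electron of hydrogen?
0.112444 eV

The ionization energy is the energy needed to remove the electron completely (n → ∞).

For hydrogen, E_n = -13.6057 eV / n².

At n = 11: E_11 = -13.6057 / 11² = -0.112443802 eV
At n = ∞: E_∞ = 0 eV

Ionization energy = E_∞ - E_11 = 0 - (-0.112443802) = 0.112443802 eV
Ionization energy ≈ 0.112444 eV

This is also called the binding energy of the electron in state n = 11.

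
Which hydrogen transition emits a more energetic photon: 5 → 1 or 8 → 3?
5 → 1

Calculate the energy for each transition:

Transition 5 → 1:
ΔE₁ = |E_1 - E_5| = |-13.6057/1² - (-13.6057/5²)|
ΔE₁ = |-13.6057000000 - (-0.5442280000)| = 13.0614720 eV

Transition 8 → 3:
ΔE₂ = |E_3 - E_8| = |-13.6057/3² - (-13.6057/8²)|
ΔE₂ = |-1.5117444444 - (-0.2125890625)| = 1.2991554 eV

Since 13.0614720 eV > 1.2991554 eV, the transition 5 → 1 emits the more energetic photon.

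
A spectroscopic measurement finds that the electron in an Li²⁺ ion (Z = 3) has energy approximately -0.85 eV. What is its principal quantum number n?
n = 12

The exact energy levels follow E_n = -13.6057 Z² / n² eV with Z = 3.

The measured value (-0.85 eV) is reported to only 2 significant figures, so we must test candidate n values and see which one matches to that precision.

Candidate energies:
  n = 10:  E = -13.6057 × 3² / 10² = -1.22451 eV
  n = 11:  E = -13.6057 × 3² / 11² = -1.01199 eV
  n = 12:  E = -13.6057 × 3² / 12² = -0.85036 eV  ← matches
  n = 13:  E = -13.6057 × 3² / 13² = -0.72456 eV
  n = 14:  E = -13.6057 × 3² / 14² = -0.62475 eV

Checking against the measurement of -0.85 eV (2 sig figs), only n = 12 agrees:
E_12 = -0.85036 eV, which rounds to -0.85 eV ✓

Therefore n = 12.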